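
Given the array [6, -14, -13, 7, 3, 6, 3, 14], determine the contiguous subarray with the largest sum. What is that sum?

Using Kadane's algorithm on [6, -14, -13, 7, 3, 6, 3, 14]:

Scanning through the array:
Position 1 (value -14): max_ending_here = -8, max_so_far = 6
Position 2 (value -13): max_ending_here = -13, max_so_far = 6
Position 3 (value 7): max_ending_here = 7, max_so_far = 7
Position 4 (value 3): max_ending_here = 10, max_so_far = 10
Position 5 (value 6): max_ending_here = 16, max_so_far = 16
Position 6 (value 3): max_ending_here = 19, max_so_far = 19
Position 7 (value 14): max_ending_here = 33, max_so_far = 33

Maximum subarray: [7, 3, 6, 3, 14]
Maximum sum: 33

The maximum subarray is [7, 3, 6, 3, 14] with sum 33. This subarray runs from index 3 to index 7.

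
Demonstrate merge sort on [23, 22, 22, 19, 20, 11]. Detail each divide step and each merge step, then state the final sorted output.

Merge sort trace:

Split: [23, 22, 22, 19, 20, 11] -> [23, 22, 22] and [19, 20, 11]
  Split: [23, 22, 22] -> [23] and [22, 22]
    Split: [22, 22] -> [22] and [22]
    Merge: [22] + [22] -> [22, 22]
  Merge: [23] + [22, 22] -> [22, 22, 23]
  Split: [19, 20, 11] -> [19] and [20, 11]
    Split: [20, 11] -> [20] and [11]
    Merge: [20] + [11] -> [11, 20]
  Merge: [19] + [11, 20] -> [11, 19, 20]
Merge: [22, 22, 23] + [11, 19, 20] -> [11, 19, 20, 22, 22, 23]

Final sorted array: [11, 19, 20, 22, 22, 23]

The merge sort proceeds by recursively splitting the array and merging sorted halves.
After all merges, the sorted array is [11, 19, 20, 22, 22, 23].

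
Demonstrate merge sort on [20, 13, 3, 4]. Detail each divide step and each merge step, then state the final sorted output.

Merge sort trace:

Split: [20, 13, 3, 4] -> [20, 13] and [3, 4]
  Split: [20, 13] -> [20] and [13]
  Merge: [20] + [13] -> [13, 20]
  Split: [3, 4] -> [3] and [4]
  Merge: [3] + [4] -> [3, 4]
Merge: [13, 20] + [3, 4] -> [3, 4, 13, 20]

Final sorted array: [3, 4, 13, 20]

The merge sort proceeds by recursively splitting the array and merging sorted halves.
After all merges, the sorted array is [3, 4, 13, 20].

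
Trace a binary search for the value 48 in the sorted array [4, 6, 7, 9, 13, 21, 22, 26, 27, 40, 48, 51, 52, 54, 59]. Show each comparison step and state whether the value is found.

Binary search for 48 in [4, 6, 7, 9, 13, 21, 22, 26, 27, 40, 48, 51, 52, 54, 59]:

lo=0, hi=14, mid=7, arr[mid]=26 -> 26 < 48, search right half
lo=8, hi=14, mid=11, arr[mid]=51 -> 51 > 48, search left half
lo=8, hi=10, mid=9, arr[mid]=40 -> 40 < 48, search right half
lo=10, hi=10, mid=10, arr[mid]=48 -> Found target at index 10!

Binary search finds 48 at index 10 after 4 comparisons. The search repeatedly halves the search space by comparing with the middle element.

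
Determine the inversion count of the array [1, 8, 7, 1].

Finding inversions in [1, 8, 7, 1]:

(1, 2): arr[1]=8 > arr[2]=7
(1, 3): arr[1]=8 > arr[3]=1
(2, 3): arr[2]=7 > arr[3]=1

Total inversions: 3

The array has 3 inversion(s): (1,2), (1,3), (2,3). Each pair (i,j) satisfies i < j and arr[i] > arr[j].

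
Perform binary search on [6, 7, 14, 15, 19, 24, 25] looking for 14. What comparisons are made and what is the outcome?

Binary search for 14 in [6, 7, 14, 15, 19, 24, 25]:

lo=0, hi=6, mid=3, arr[mid]=15 -> 15 > 14, search left half
lo=0, hi=2, mid=1, arr[mid]=7 -> 7 < 14, search right half
lo=2, hi=2, mid=2, arr[mid]=14 -> Found target at index 2!

Binary search finds 14 at index 2 after 3 comparisons. The search repeatedly halves the search space by comparing with the middle element.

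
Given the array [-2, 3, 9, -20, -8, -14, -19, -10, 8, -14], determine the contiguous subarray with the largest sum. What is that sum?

Using Kadane's algorithm on [-2, 3, 9, -20, -8, -14, -19, -10, 8, -14]:

Scanning through the array:
Position 1 (value 3): max_ending_here = 3, max_so_far = 3
Position 2 (value 9): max_ending_here = 12, max_so_far = 12
Position 3 (value -20): max_ending_here = -8, max_so_far = 12
Position 4 (value -8): max_ending_here = -8, max_so_far = 12
Position 5 (value -14): max_ending_here = -14, max_so_far = 12
Position 6 (value -19): max_ending_here = -19, max_so_far = 12
Position 7 (value -10): max_ending_here = -10, max_so_far = 12
Position 8 (value 8): max_ending_here = 8, max_so_far = 12
Position 9 (value -14): max_ending_here = -6, max_so_far = 12

Maximum subarray: [3, 9]
Maximum sum: 12

The maximum subarray is [3, 9] with sum 12. This subarray runs from index 1 to index 2.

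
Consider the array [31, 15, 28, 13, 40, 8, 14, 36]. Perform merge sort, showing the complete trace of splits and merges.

Merge sort trace:

Split: [31, 15, 28, 13, 40, 8, 14, 36] -> [31, 15, 28, 13] and [40, 8, 14, 36]
  Split: [31, 15, 28, 13] -> [31, 15] and [28, 13]
    Split: [31, 15] -> [31] and [15]
    Merge: [31] + [15] -> [15, 31]
    Split: [28, 13] -> [28] and [13]
    Merge: [28] + [13] -> [13, 28]
  Merge: [15, 31] + [13, 28] -> [13, 15, 28, 31]
  Split: [40, 8, 14, 36] -> [40, 8] and [14, 36]
    Split: [40, 8] -> [40] and [8]
    Merge: [40] + [8] -> [8, 40]
    Split: [14, 36] -> [14] and [36]
    Merge: [14] + [36] -> [14, 36]
  Merge: [8, 40] + [14, 36] -> [8, 14, 36, 40]
Merge: [13, 15, 28, 31] + [8, 14, 36, 40] -> [8, 13, 14, 15, 28, 31, 36, 40]

Final sorted array: [8, 13, 14, 15, 28, 31, 36, 40]

The merge sort proceeds by recursively splitting the array and merging sorted halves.
After all merges, the sorted array is [8, 13, 14, 15, 28, 31, 36, 40].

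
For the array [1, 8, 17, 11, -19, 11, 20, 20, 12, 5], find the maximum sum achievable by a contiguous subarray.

Using Kadane's algorithm on [1, 8, 17, 11, -19, 11, 20, 20, 12, 5]:

Scanning through the array:
Position 1 (value 8): max_ending_here = 9, max_so_far = 9
Position 2 (value 17): max_ending_here = 26, max_so_far = 26
Position 3 (value 11): max_ending_here = 37, max_so_far = 37
Position 4 (value -19): max_ending_here = 18, max_so_far = 37
Position 5 (value 11): max_ending_here = 29, max_so_far = 37
Position 6 (value 20): max_ending_here = 49, max_so_far = 49
Position 7 (value 20): max_ending_here = 69, max_so_far = 69
Position 8 (value 12): max_ending_here = 81, max_so_far = 81
Position 9 (value 5): max_ending_here = 86, max_so_far = 86

Maximum subarray: [1, 8, 17, 11, -19, 11, 20, 20, 12, 5]
Maximum sum: 86

The maximum subarray is [1, 8, 17, 11, -19, 11, 20, 20, 12, 5] with sum 86. This subarray runs from index 0 to index 9.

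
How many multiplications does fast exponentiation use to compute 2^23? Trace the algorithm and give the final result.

Computing 2^23 by squaring (build up from 2^1; each line after the first costs one multiplication):

2^1 = 2
2^2 = (2^1)^2 = 2^2 = 4
2^4 = (2^2)^2 = 4^2 = 16
2^5 = 2 * 2^4 = 2 * 16 = 32
2^10 = (2^5)^2 = 32^2 = 1024
2^11 = 2 * 2^10 = 2 * 1024 = 2048
2^22 = (2^11)^2 = 2048^2 = 4194304
2^23 = 2 * 2^22 = 2 * 4194304 = 8388608

Result: 8388608
Multiplications needed: 7 (7 lines after 2^1)

2^23 = 8388608. Using exponentiation by squaring, this requires 7 multiplications. The key idea: if the exponent is even, square the half-power; if odd, multiply by the base once.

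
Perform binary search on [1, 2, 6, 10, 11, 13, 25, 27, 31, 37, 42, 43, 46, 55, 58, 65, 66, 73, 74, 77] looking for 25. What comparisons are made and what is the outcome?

Binary search for 25 in [1, 2, 6, 10, 11, 13, 25, 27, 31, 37, 42, 43, 46, 55, 58, 65, 66, 73, 74, 77]:

lo=0, hi=19, mid=9, arr[mid]=37 -> 37 > 25, search left half
lo=0, hi=8, mid=4, arr[mid]=11 -> 11 < 25, search right half
lo=5, hi=8, mid=6, arr[mid]=25 -> Found target at index 6!

Binary search finds 25 at index 6 after 3 comparisons. The search repeatedly halves the search space by comparing with the middle element.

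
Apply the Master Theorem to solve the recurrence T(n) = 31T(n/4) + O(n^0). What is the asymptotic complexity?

Master Theorem for T(n) = 31T(n/4) + O(n^0):

a = 31, b = 4, c = 0
log_b(a) = log_4(31) = 2.4771

Case 1: c = 0 < log_4(31) = 2.4771
T(n) = O(n^(log_4 31))

For T(n) = 31T(n/4) + O(n^0): log_4(31) = 2.4771. This is Case 1 of the Master Theorem (c < log_b(a), work dominated by leaves), giving O(n^(log_4 31)).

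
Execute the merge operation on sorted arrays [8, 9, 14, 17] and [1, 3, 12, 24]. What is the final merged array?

Merging process:

Compare 8 vs 1: take 1 from right. Merged: [1]
Compare 8 vs 3: take 3 from right. Merged: [1, 3]
Compare 8 vs 12: take 8 from left. Merged: [1, 3, 8]
Compare 9 vs 12: take 9 from left. Merged: [1, 3, 8, 9]
Compare 14 vs 12: take 12 from right. Merged: [1, 3, 8, 9, 12]
Compare 14 vs 24: take 14 from left. Merged: [1, 3, 8, 9, 12, 14]
Compare 17 vs 24: take 17 from left. Merged: [1, 3, 8, 9, 12, 14, 17]
Append remaining from right: [24]. Merged: [1, 3, 8, 9, 12, 14, 17, 24]

Final merged array: [1, 3, 8, 9, 12, 14, 17, 24]
Total comparisons: 7

The merged array is [1, 3, 8, 9, 12, 14, 17, 24], requiring 7 comparisons. The merge step runs in O(n) time where n is the total number of elements.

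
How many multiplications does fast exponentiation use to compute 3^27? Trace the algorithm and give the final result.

Computing 3^27 by squaring (build up from 3^1; each line after the first costs one multiplication):

3^1 = 3
3^2 = (3^1)^2 = 3^2 = 9
3^3 = 3 * 3^2 = 3 * 9 = 27
3^6 = (3^3)^2 = 27^2 = 729
3^12 = (3^6)^2 = 729^2 = 531441
3^13 = 3 * 3^12 = 3 * 531441 = 1594323
3^26 = (3^13)^2 = 1594323^2 = 2541865828329
3^27 = 3 * 3^26 = 3 * 2541865828329 = 7625597484987

Result: 7625597484987
Multiplications needed: 7 (7 lines after 3^1)

3^27 = 7625597484987. Using exponentiation by squaring, this requires 7 multiplications. The key idea: if the exponent is even, square the half-power; if odd, multiply by the base once.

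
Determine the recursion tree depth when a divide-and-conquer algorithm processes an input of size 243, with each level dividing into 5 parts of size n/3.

For divide and conquer with division factor 3:

Problem sizes at each level:
Level 0: 243
Level 1: 81
Level 2: 27
Level 3: 9
Level 4: 3
Level 5: 1

The root is level 0 and the size-1 base case is level 5 (the tree spans levels 0 through 5, i.e. 6 levels counting the root), so the depth is the number of divisions: log_3(243) = 5

The recursion tree depth is log_3(243) = 5. At each level, the problem size is divided by 3, so it takes 5 divisions to reduce to a base case of size 1. The algorithm makes 5 recursive calls at each level.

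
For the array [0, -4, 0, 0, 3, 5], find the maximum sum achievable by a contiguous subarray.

Using Kadane's algorithm on [0, -4, 0, 0, 3, 5]:

Scanning through the array:
Position 1 (value -4): max_ending_here = -4, max_so_far = 0
Position 2 (value 0): max_ending_here = 0, max_so_far = 0
Position 3 (value 0): max_ending_here = 0, max_so_far = 0
Position 4 (value 3): max_ending_here = 3, max_so_far = 3
Position 5 (value 5): max_ending_here = 8, max_so_far = 8

Maximum subarray: [0, 0, 3, 5]
Maximum sum: 8

The maximum subarray is [0, 0, 3, 5] with sum 8. This subarray runs from index 2 to index 5.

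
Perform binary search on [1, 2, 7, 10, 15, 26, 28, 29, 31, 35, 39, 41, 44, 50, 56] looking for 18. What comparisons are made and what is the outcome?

Binary search for 18 in [1, 2, 7, 10, 15, 26, 28, 29, 31, 35, 39, 41, 44, 50, 56]:

lo=0, hi=14, mid=7, arr[mid]=29 -> 29 > 18, search left half
lo=0, hi=6, mid=3, arr[mid]=10 -> 10 < 18, search right half
lo=4, hi=6, mid=5, arr[mid]=26 -> 26 > 18, search left half
lo=4, hi=4, mid=4, arr[mid]=15 -> 15 < 18, search right half
lo=5 > hi=4, target 18 not found

Binary search determines that 18 is not in the array after 4 comparisons. The search space was exhausted without finding the target.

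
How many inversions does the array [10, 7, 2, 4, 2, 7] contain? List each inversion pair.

Finding inversions in [10, 7, 2, 4, 2, 7]:

(0, 1): arr[0]=10 > arr[1]=7
(0, 2): arr[0]=10 > arr[2]=2
(0, 3): arr[0]=10 > arr[3]=4
(0, 4): arr[0]=10 > arr[4]=2
(0, 5): arr[0]=10 > arr[5]=7
(1, 2): arr[1]=7 > arr[2]=2
(1, 3): arr[1]=7 > arr[3]=4
(1, 4): arr[1]=7 > arr[4]=2
(3, 4): arr[3]=4 > arr[4]=2

Total inversions: 9

The array has 9 inversion(s): (0,1), (0,2), (0,3), (0,4), (0,5), (1,2), (1,3), (1,4), (3,4). Each pair (i,j) satisfies i < j and arr[i] > arr[j].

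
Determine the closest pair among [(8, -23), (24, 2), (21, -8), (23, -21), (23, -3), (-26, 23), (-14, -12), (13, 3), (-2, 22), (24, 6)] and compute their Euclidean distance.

Computing all pairwise distances among 10 points:

d((8, -23), (24, 2)) = 29.6816
d((8, -23), (21, -8)) = 19.8494
d((8, -23), (23, -21)) = 15.1327
d((8, -23), (23, -3)) = 25.0
d((8, -23), (-26, 23)) = 57.2014
d((8, -23), (-14, -12)) = 24.5967
d((8, -23), (13, 3)) = 26.4764
d((8, -23), (-2, 22)) = 46.0977
d((8, -23), (24, 6)) = 33.121
d((24, 2), (21, -8)) = 10.4403
d((24, 2), (23, -21)) = 23.0217
d((24, 2), (23, -3)) = 5.099
d((24, 2), (-26, 23)) = 54.231
d((24, 2), (-14, -12)) = 40.4969
d((24, 2), (13, 3)) = 11.0454
d((24, 2), (-2, 22)) = 32.8024
d((24, 2), (24, 6)) = 4.0 <-- minimum
d((21, -8), (23, -21)) = 13.1529
d((21, -8), (23, -3)) = 5.3852
d((21, -8), (-26, 23)) = 56.3028
d((21, -8), (-14, -12)) = 35.2278
d((21, -8), (13, 3)) = 13.6015
d((21, -8), (-2, 22)) = 37.8021
d((21, -8), (24, 6)) = 14.3178
d((23, -21), (23, -3)) = 18.0
d((23, -21), (-26, 23)) = 65.8559
d((23, -21), (-14, -12)) = 38.0789
d((23, -21), (13, 3)) = 26.0
d((23, -21), (-2, 22)) = 49.7393
d((23, -21), (24, 6)) = 27.0185
d((23, -3), (-26, 23)) = 55.4707
d((23, -3), (-14, -12)) = 38.0789
d((23, -3), (13, 3)) = 11.6619
d((23, -3), (-2, 22)) = 35.3553
d((23, -3), (24, 6)) = 9.0554
d((-26, 23), (-14, -12)) = 37.0
d((-26, 23), (13, 3)) = 43.8292
d((-26, 23), (-2, 22)) = 24.0208
d((-26, 23), (24, 6)) = 52.811
d((-14, -12), (13, 3)) = 30.8869
d((-14, -12), (-2, 22)) = 36.0555
d((-14, -12), (24, 6)) = 42.0476
d((13, 3), (-2, 22)) = 24.2074
d((13, 3), (24, 6)) = 11.4018
d((-2, 22), (24, 6)) = 30.5287

Closest pair: (24, 2) and (24, 6) with distance 4.0

The closest pair is (24, 2) and (24, 6) with Euclidean distance 4.0. For 10 points, brute-force pairwise comparison is shown above. For large n, the divide-and-conquer algorithm (sort by x, recurse on halves, check the dividing strip) achieves O(n log n).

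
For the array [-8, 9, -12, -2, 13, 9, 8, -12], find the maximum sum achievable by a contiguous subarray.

Using Kadane's algorithm on [-8, 9, -12, -2, 13, 9, 8, -12]:

Scanning through the array:
Position 1 (value 9): max_ending_here = 9, max_so_far = 9
Position 2 (value -12): max_ending_here = -3, max_so_far = 9
Position 3 (value -2): max_ending_here = -2, max_so_far = 9
Position 4 (value 13): max_ending_here = 13, max_so_far = 13
Position 5 (value 9): max_ending_here = 22, max_so_far = 22
Position 6 (value 8): max_ending_here = 30, max_so_far = 30
Position 7 (value -12): max_ending_here = 18, max_so_far = 30

Maximum subarray: [13, 9, 8]
Maximum sum: 30

The maximum subarray is [13, 9, 8] with sum 30. This subarray runs from index 4 to index 6.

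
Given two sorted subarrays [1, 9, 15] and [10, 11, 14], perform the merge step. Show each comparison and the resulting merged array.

Merging process:

Compare 1 vs 10: take 1 from left. Merged: [1]
Compare 9 vs 10: take 9 from left. Merged: [1, 9]
Compare 15 vs 10: take 10 from right. Merged: [1, 9, 10]
Compare 15 vs 11: take 11 from right. Merged: [1, 9, 10, 11]
Compare 15 vs 14: take 14 from right. Merged: [1, 9, 10, 11, 14]
Append remaining from left: [15]. Merged: [1, 9, 10, 11, 14, 15]

Final merged array: [1, 9, 10, 11, 14, 15]
Total comparisons: 5

The merged array is [1, 9, 10, 11, 14, 15], requiring 5 comparisons. The merge step runs in O(n) time where n is the total number of elements.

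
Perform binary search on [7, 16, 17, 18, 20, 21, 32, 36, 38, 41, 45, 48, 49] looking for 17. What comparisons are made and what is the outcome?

Binary search for 17 in [7, 16, 17, 18, 20, 21, 32, 36, 38, 41, 45, 48, 49]:

lo=0, hi=12, mid=6, arr[mid]=32 -> 32 > 17, search left half
lo=0, hi=5, mid=2, arr[mid]=17 -> Found target at index 2!

Binary search finds 17 at index 2 after 2 comparisons. The search repeatedly halves the search space by comparing with the middle element.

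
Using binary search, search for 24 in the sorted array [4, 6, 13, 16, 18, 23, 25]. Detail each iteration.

Binary search for 24 in [4, 6, 13, 16, 18, 23, 25]:

lo=0, hi=6, mid=3, arr[mid]=16 -> 16 < 24, search right half
lo=4, hi=6, mid=5, arr[mid]=23 -> 23 < 24, search right half
lo=6, hi=6, mid=6, arr[mid]=25 -> 25 > 24, search left half
lo=6 > hi=5, target 24 not found

Binary search determines that 24 is not in the array after 3 comparisons. The search space was exhausted without finding the target.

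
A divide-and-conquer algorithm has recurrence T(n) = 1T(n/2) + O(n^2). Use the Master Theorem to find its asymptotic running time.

Master Theorem for T(n) = 1T(n/2) + O(n^2):

a = 1, b = 2, c = 2
log_b(a) = log_2(1) = 0.0000

Case 3: c = 2 > log_2(1) = 0.0000
T(n) = O(n^2) = O(n^2)

For T(n) = 1T(n/2) + O(n^2): log_2(1) = 0.0000. This is Case 3 of the Master Theorem (c > log_b(a), work dominated by root), giving O(n^2).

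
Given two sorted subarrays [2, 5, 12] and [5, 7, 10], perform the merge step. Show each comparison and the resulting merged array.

Merging process:

Compare 2 vs 5: take 2 from left. Merged: [2]
Compare 5 vs 5: take 5 from left. Merged: [2, 5]
Compare 12 vs 5: take 5 from right. Merged: [2, 5, 5]
Compare 12 vs 7: take 7 from right. Merged: [2, 5, 5, 7]
Compare 12 vs 10: take 10 from right. Merged: [2, 5, 5, 7, 10]
Append remaining from left: [12]. Merged: [2, 5, 5, 7, 10, 12]

Final merged array: [2, 5, 5, 7, 10, 12]
Total comparisons: 5

The merged array is [2, 5, 5, 7, 10, 12], requiring 5 comparisons. The merge step runs in O(n) time where n is the total number of elements.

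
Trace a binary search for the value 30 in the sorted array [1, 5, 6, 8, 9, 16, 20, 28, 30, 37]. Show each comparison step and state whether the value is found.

Binary search for 30 in [1, 5, 6, 8, 9, 16, 20, 28, 30, 37]:

lo=0, hi=9, mid=4, arr[mid]=9 -> 9 < 30, search right half
lo=5, hi=9, mid=7, arr[mid]=28 -> 28 < 30, search right half
lo=8, hi=9, mid=8, arr[mid]=30 -> Found target at index 8!

Binary search finds 30 at index 8 after 3 comparisons. The search repeatedly halves the search space by comparing with the middle element.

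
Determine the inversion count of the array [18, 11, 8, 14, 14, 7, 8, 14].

Finding inversions in [18, 11, 8, 14, 14, 7, 8, 14]:

(0, 1): arr[0]=18 > arr[1]=11
(0, 2): arr[0]=18 > arr[2]=8
(0, 3): arr[0]=18 > arr[3]=14
(0, 4): arr[0]=18 > arr[4]=14
(0, 5): arr[0]=18 > arr[5]=7
(0, 6): arr[0]=18 > arr[6]=8
(0, 7): arr[0]=18 > arr[7]=14
(1, 2): arr[1]=11 > arr[2]=8
(1, 5): arr[1]=11 > arr[5]=7
(1, 6): arr[1]=11 > arr[6]=8
(2, 5): arr[2]=8 > arr[5]=7
(3, 5): arr[3]=14 > arr[5]=7
(3, 6): arr[3]=14 > arr[6]=8
(4, 5): arr[4]=14 > arr[5]=7
(4, 6): arr[4]=14 > arr[6]=8

Total inversions: 15

The array has 15 inversion(s): (0,1), (0,2), (0,3), (0,4), (0,5), (0,6), (0,7), (1,2), (1,5), (1,6), (2,5), (3,5), (3,6), (4,5), (4,6). Each pair (i,j) satisfies i < j and arr[i] > arr[j].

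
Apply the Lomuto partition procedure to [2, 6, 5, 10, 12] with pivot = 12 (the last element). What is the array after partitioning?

Lomuto partition with pivot = 12:

Initial array: [2, 6, 5, 10, 12]

arr[0]=2 <= 12: swap with position 0, array becomes [2, 6, 5, 10, 12]
arr[1]=6 <= 12: swap with position 1, array becomes [2, 6, 5, 10, 12]
arr[2]=5 <= 12: swap with position 2, array becomes [2, 6, 5, 10, 12]
arr[3]=10 <= 12: swap with position 3, array becomes [2, 6, 5, 10, 12]

Place pivot at position 4: [2, 6, 5, 10, 12]
Pivot position: 4

After partitioning with pivot 12, the array becomes [2, 6, 5, 10, 12]. The pivot is placed at index 4. All elements to the left of the pivot are <= 12, and all elements to the right are > 12.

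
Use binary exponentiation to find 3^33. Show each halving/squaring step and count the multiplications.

Computing 3^33 by squaring (build up from 3^1; each line after the first costs one multiplication):

3^1 = 3
3^2 = (3^1)^2 = 3^2 = 9
3^4 = (3^2)^2 = 9^2 = 81
3^8 = (3^4)^2 = 81^2 = 6561
3^16 = (3^8)^2 = 6561^2 = 43046721
3^32 = (3^16)^2 = 43046721^2 = 1853020188851841
3^33 = 3 * 3^32 = 3 * 1853020188851841 = 5559060566555523

Result: 5559060566555523
Multiplications needed: 6 (6 lines after 3^1)

3^33 = 5559060566555523. Using exponentiation by squaring, this requires 6 multiplications. The key idea: if the exponent is even, square the half-power; if odd, multiply by the base once.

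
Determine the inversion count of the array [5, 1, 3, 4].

Finding inversions in [5, 1, 3, 4]:

(0, 1): arr[0]=5 > arr[1]=1
(0, 2): arr[0]=5 > arr[2]=3
(0, 3): arr[0]=5 > arr[3]=4

Total inversions: 3

The array has 3 inversion(s): (0,1), (0,2), (0,3). Each pair (i,j) satisfies i < j and arr[i] > arr[j].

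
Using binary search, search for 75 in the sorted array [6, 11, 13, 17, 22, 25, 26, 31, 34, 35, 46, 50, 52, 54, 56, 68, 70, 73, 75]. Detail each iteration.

Binary search for 75 in [6, 11, 13, 17, 22, 25, 26, 31, 34, 35, 46, 50, 52, 54, 56, 68, 70, 73, 75]:

lo=0, hi=18, mid=9, arr[mid]=35 -> 35 < 75, search right half
lo=10, hi=18, mid=14, arr[mid]=56 -> 56 < 75, search right half
lo=15, hi=18, mid=16, arr[mid]=70 -> 70 < 75, search right half
lo=17, hi=18, mid=17, arr[mid]=73 -> 73 < 75, search right half
lo=18, hi=18, mid=18, arr[mid]=75 -> Found target at index 18!

Binary search finds 75 at index 18 after 5 comparisons. The search repeatedly halves the search space by comparing with the middle element.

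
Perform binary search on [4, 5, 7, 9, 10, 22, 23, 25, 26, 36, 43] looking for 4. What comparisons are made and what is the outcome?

Binary search for 4 in [4, 5, 7, 9, 10, 22, 23, 25, 26, 36, 43]:

lo=0, hi=10, mid=5, arr[mid]=22 -> 22 > 4, search left half
lo=0, hi=4, mid=2, arr[mid]=7 -> 7 > 4, search left half
lo=0, hi=1, mid=0, arr[mid]=4 -> Found target at index 0!

Binary search finds 4 at index 0 after 3 comparisons. The search repeatedly halves the search space by comparing with the middle element.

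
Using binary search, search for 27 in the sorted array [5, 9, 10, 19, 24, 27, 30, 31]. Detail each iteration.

Binary search for 27 in [5, 9, 10, 19, 24, 27, 30, 31]:

lo=0, hi=7, mid=3, arr[mid]=19 -> 19 < 27, search right half
lo=4, hi=7, mid=5, arr[mid]=27 -> Found target at index 5!

Binary search finds 27 at index 5 after 2 comparisons. The search repeatedly halves the search space by comparing with the middle element.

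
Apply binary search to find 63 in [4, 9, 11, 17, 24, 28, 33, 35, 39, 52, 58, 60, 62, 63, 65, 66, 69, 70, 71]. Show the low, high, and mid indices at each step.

Binary search for 63 in [4, 9, 11, 17, 24, 28, 33, 35, 39, 52, 58, 60, 62, 63, 65, 66, 69, 70, 71]:

lo=0, hi=18, mid=9, arr[mid]=52 -> 52 < 63, search right half
lo=10, hi=18, mid=14, arr[mid]=65 -> 65 > 63, search left half
lo=10, hi=13, mid=11, arr[mid]=60 -> 60 < 63, search right half
lo=12, hi=13, mid=12, arr[mid]=62 -> 62 < 63, search right half
lo=13, hi=13, mid=13, arr[mid]=63 -> Found target at index 13!

Binary search finds 63 at index 13 after 5 comparisons. The search repeatedly halves the search space by comparing with the middle element.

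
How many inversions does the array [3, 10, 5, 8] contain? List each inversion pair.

Finding inversions in [3, 10, 5, 8]:

(1, 2): arr[1]=10 > arr[2]=5
(1, 3): arr[1]=10 > arr[3]=8

Total inversions: 2

The array has 2 inversion(s): (1,2), (1,3). Each pair (i,j) satisfies i < j and arr[i] > arr[j].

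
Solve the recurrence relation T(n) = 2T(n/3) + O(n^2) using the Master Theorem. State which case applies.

Master Theorem for T(n) = 2T(n/3) + O(n^2):

a = 2, b = 3, c = 2
log_b(a) = log_3(2) = 0.6309

Case 3: c = 2 > log_3(2) = 0.6309
T(n) = O(n^2) = O(n^2)

For T(n) = 2T(n/3) + O(n^2): log_3(2) = 0.6309. This is Case 3 of the Master Theorem (c > log_b(a), work dominated by root), giving O(n^2).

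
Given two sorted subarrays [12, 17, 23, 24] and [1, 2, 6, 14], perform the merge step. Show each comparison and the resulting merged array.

Merging process:

Compare 12 vs 1: take 1 from right. Merged: [1]
Compare 12 vs 2: take 2 from right. Merged: [1, 2]
Compare 12 vs 6: take 6 from right. Merged: [1, 2, 6]
Compare 12 vs 14: take 12 from left. Merged: [1, 2, 6, 12]
Compare 17 vs 14: take 14 from right. Merged: [1, 2, 6, 12, 14]
Append remaining from left: [17, 23, 24]. Merged: [1, 2, 6, 12, 14, 17, 23, 24]

Final merged array: [1, 2, 6, 12, 14, 17, 23, 24]
Total comparisons: 5

The merged array is [1, 2, 6, 12, 14, 17, 23, 24], requiring 5 comparisons. The merge step runs in O(n) time where n is the total number of elements.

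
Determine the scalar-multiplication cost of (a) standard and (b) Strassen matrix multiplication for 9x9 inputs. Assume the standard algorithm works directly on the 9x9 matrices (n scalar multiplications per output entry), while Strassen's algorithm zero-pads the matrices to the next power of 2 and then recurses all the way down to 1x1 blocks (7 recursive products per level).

Matrix multiplication for 9x9 matrices:

Strassen's algorithm requires power-of-2 dimensions. Pad 9x9 to 16x16 (next power of 2).

Standard algorithm: 9^3 = 729 multiplications
Strassen's algorithm: 7^(log2(16)) = 7^4 = 2401 multiplications
Difference: 729 - 2401 = -1672 (Strassen uses MORE here due to padding overhead — for small or just-over-power-of-2 n, padding can outweigh the per-level savings)

Standard: 729 multiplications (9^3). Strassen: 2401 multiplications (7^4, after padding to 16x16). Strassen reduces 8 recursive multiplications to 7 at each level.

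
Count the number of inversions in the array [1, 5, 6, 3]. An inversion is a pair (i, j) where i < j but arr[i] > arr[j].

Finding inversions in [1, 5, 6, 3]:

(1, 3): arr[1]=5 > arr[3]=3
(2, 3): arr[2]=6 > arr[3]=3

Total inversions: 2

The array has 2 inversion(s): (1,3), (2,3). Each pair (i,j) satisfies i < j and arr[i] > arr[j].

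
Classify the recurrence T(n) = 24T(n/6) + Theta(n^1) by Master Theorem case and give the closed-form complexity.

Master Theorem for T(n) = 24T(n/6) + O(n^1):

a = 24, b = 6, c = 1
log_b(a) = log_6(24) = 1.7737

Case 1: c = 1 < log_6(24) = 1.7737
T(n) = O(n^(log_6 24))

For T(n) = 24T(n/6) + O(n^1): log_6(24) = 1.7737. This is Case 1 of the Master Theorem (c < log_b(a), work dominated by leaves), giving O(n^(log_6 24)).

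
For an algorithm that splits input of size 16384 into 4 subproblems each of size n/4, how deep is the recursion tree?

For divide and conquer with division factor 4:

Problem sizes at each level:
Level 0: 16384
Level 1: 4096
Level 2: 1024
Level 3: 256
Level 4: 64
Level 5: 16
Level 6: 4
Level 7: 1

The root is level 0 and the size-1 base case is level 7 (the tree spans levels 0 through 7, i.e. 8 levels counting the root), so the depth is the number of divisions: log_4(16384) = 7

The recursion tree depth is log_4(16384) = 7. At each level, the problem size is divided by 4, so it takes 7 divisions to reduce to a base case of size 1. The algorithm makes 4 recursive calls at each level.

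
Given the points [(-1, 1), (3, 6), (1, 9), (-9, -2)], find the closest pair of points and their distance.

Computing all pairwise distances among 4 points:

d((-1, 1), (3, 6)) = 6.4031
d((-1, 1), (1, 9)) = 8.2462
d((-1, 1), (-9, -2)) = 8.544
d((3, 6), (1, 9)) = 3.6056 <-- minimum
d((3, 6), (-9, -2)) = 14.4222
d((1, 9), (-9, -2)) = 14.8661

Closest pair: (3, 6) and (1, 9) with distance 3.6056

The closest pair is (3, 6) and (1, 9) with Euclidean distance 3.6056. For 4 points, brute-force pairwise comparison is shown above. For large n, the divide-and-conquer algorithm (sort by x, recurse on halves, check the dividing strip) achieves O(n log n).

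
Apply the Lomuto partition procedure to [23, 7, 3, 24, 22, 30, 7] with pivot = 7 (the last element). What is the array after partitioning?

Lomuto partition with pivot = 7:

Initial array: [23, 7, 3, 24, 22, 30, 7]

arr[0]=23 > 7: no swap
arr[1]=7 <= 7: swap with position 0, array becomes [7, 23, 3, 24, 22, 30, 7]
arr[2]=3 <= 7: swap with position 1, array becomes [7, 3, 23, 24, 22, 30, 7]
arr[3]=24 > 7: no swap
arr[4]=22 > 7: no swap
arr[5]=30 > 7: no swap

Place pivot at position 2: [7, 3, 7, 24, 22, 30, 23]
Pivot position: 2

After partitioning with pivot 7, the array becomes [7, 3, 7, 24, 22, 30, 23]. The pivot is placed at index 2. All elements to the left of the pivot are <= 7, and all elements to the right are > 7.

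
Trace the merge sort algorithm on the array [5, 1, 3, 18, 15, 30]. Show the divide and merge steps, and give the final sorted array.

Merge sort trace:

Split: [5, 1, 3, 18, 15, 30] -> [5, 1, 3] and [18, 15, 30]
  Split: [5, 1, 3] -> [5] and [1, 3]
    Split: [1, 3] -> [1] and [3]
    Merge: [1] + [3] -> [1, 3]
  Merge: [5] + [1, 3] -> [1, 3, 5]
  Split: [18, 15, 30] -> [18] and [15, 30]
    Split: [15, 30] -> [15] and [30]
    Merge: [15] + [30] -> [15, 30]
  Merge: [18] + [15, 30] -> [15, 18, 30]
Merge: [1, 3, 5] + [15, 18, 30] -> [1, 3, 5, 15, 18, 30]

Final sorted array: [1, 3, 5, 15, 18, 30]

The merge sort proceeds by recursively splitting the array and merging sorted halves.
After all merges, the sorted array is [1, 3, 5, 15, 18, 30].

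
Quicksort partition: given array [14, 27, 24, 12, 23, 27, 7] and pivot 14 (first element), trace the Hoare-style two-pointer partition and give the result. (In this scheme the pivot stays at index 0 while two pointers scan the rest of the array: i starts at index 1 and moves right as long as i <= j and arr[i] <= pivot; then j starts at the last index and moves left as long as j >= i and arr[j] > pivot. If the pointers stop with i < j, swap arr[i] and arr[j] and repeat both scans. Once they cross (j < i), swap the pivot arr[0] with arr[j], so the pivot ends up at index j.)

Hoare-style two-pointer partition with pivot = 14:

Initial array: [14, 27, 24, 12, 23, 27, 7]

Pointers start at i = 1, j = 6.
i stops at index 1 (arr[1]=27 > 14), j stops at index 6 (arr[6]=7 <= 14): swap arr[1] and arr[6], array becomes [14, 7, 24, 12, 23, 27, 27]
i stops at index 2 (arr[2]=24 > 14), j stops at index 3 (arr[3]=12 <= 14): swap arr[2] and arr[3], array becomes [14, 7, 12, 24, 23, 27, 27]
i ends at 3, j ends at 2: the pointers have crossed (j < i), so scanning stops.

Swap pivot arr[0] with arr[2] to place pivot at position 2: [12, 7, 14, 24, 23, 27, 27]
Pivot position: 2

After partitioning with pivot 14, the array becomes [12, 7, 14, 24, 23, 27, 27]. The pivot is placed at index 2. All elements to the left of the pivot are <= 14, and all elements to the right are > 14.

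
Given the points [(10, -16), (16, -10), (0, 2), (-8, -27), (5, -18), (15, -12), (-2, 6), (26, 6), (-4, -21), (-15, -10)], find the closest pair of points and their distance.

Computing all pairwise distances among 10 points:

d((10, -16), (16, -10)) = 8.4853
d((10, -16), (0, 2)) = 20.5913
d((10, -16), (-8, -27)) = 21.095
d((10, -16), (5, -18)) = 5.3852
d((10, -16), (15, -12)) = 6.4031
d((10, -16), (-2, 6)) = 25.0599
d((10, -16), (26, 6)) = 27.2029
d((10, -16), (-4, -21)) = 14.8661
d((10, -16), (-15, -10)) = 25.7099
d((16, -10), (0, 2)) = 20.0
d((16, -10), (-8, -27)) = 29.4109
d((16, -10), (5, -18)) = 13.6015
d((16, -10), (15, -12)) = 2.2361 <-- minimum
d((16, -10), (-2, 6)) = 24.0832
d((16, -10), (26, 6)) = 18.868
d((16, -10), (-4, -21)) = 22.8254
d((16, -10), (-15, -10)) = 31.0
d((0, 2), (-8, -27)) = 30.0832
d((0, 2), (5, -18)) = 20.6155
d((0, 2), (15, -12)) = 20.5183
d((0, 2), (-2, 6)) = 4.4721
d((0, 2), (26, 6)) = 26.3059
d((0, 2), (-4, -21)) = 23.3452
d((0, 2), (-15, -10)) = 19.2094
d((-8, -27), (5, -18)) = 15.8114
d((-8, -27), (15, -12)) = 27.4591
d((-8, -27), (-2, 6)) = 33.541
d((-8, -27), (26, 6)) = 47.3814
d((-8, -27), (-4, -21)) = 7.2111
d((-8, -27), (-15, -10)) = 18.3848
d((5, -18), (15, -12)) = 11.6619
d((5, -18), (-2, 6)) = 25.0
d((5, -18), (26, 6)) = 31.8904
d((5, -18), (-4, -21)) = 9.4868
d((5, -18), (-15, -10)) = 21.5407
d((15, -12), (-2, 6)) = 24.7588
d((15, -12), (26, 6)) = 21.095
d((15, -12), (-4, -21)) = 21.0238
d((15, -12), (-15, -10)) = 30.0666
d((-2, 6), (26, 6)) = 28.0
d((-2, 6), (-4, -21)) = 27.074
d((-2, 6), (-15, -10)) = 20.6155
d((26, 6), (-4, -21)) = 40.3609
d((26, 6), (-15, -10)) = 44.0114
d((-4, -21), (-15, -10)) = 15.5563

Closest pair: (16, -10) and (15, -12) with distance 2.2361

The closest pair is (16, -10) and (15, -12) with Euclidean distance 2.2361. For 10 points, brute-force pairwise comparison is shown above. For large n, the divide-and-conquer algorithm (sort by x, recurse on halves, check the dividing strip) achieves O(n log n).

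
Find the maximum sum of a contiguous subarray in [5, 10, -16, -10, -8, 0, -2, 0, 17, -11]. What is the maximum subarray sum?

Using Kadane's algorithm on [5, 10, -16, -10, -8, 0, -2, 0, 17, -11]:

Scanning through the array:
Position 1 (value 10): max_ending_here = 15, max_so_far = 15
Position 2 (value -16): max_ending_here = -1, max_so_far = 15
Position 3 (value -10): max_ending_here = -10, max_so_far = 15
Position 4 (value -8): max_ending_here = -8, max_so_far = 15
Position 5 (value 0): max_ending_here = 0, max_so_far = 15
Position 6 (value -2): max_ending_here = -2, max_so_far = 15
Position 7 (value 0): max_ending_here = 0, max_so_far = 15
Position 8 (value 17): max_ending_here = 17, max_so_far = 17
Position 9 (value -11): max_ending_here = 6, max_so_far = 17

Maximum subarray: [0, 17]
Maximum sum: 17

The maximum subarray is [0, 17] with sum 17. This subarray runs from index 7 to index 8.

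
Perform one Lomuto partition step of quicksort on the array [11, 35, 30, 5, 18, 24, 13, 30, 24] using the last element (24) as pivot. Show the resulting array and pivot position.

Lomuto partition with pivot = 24:

Initial array: [11, 35, 30, 5, 18, 24, 13, 30, 24]

arr[0]=11 <= 24: swap with position 0, array becomes [11, 35, 30, 5, 18, 24, 13, 30, 24]
arr[1]=35 > 24: no swap
arr[2]=30 > 24: no swap
arr[3]=5 <= 24: swap with position 1, array becomes [11, 5, 30, 35, 18, 24, 13, 30, 24]
arr[4]=18 <= 24: swap with position 2, array becomes [11, 5, 18, 35, 30, 24, 13, 30, 24]
arr[5]=24 <= 24: swap with position 3, array becomes [11, 5, 18, 24, 30, 35, 13, 30, 24]
arr[6]=13 <= 24: swap with position 4, array becomes [11, 5, 18, 24, 13, 35, 30, 30, 24]
arr[7]=30 > 24: no swap

Place pivot at position 5: [11, 5, 18, 24, 13, 24, 30, 30, 35]
Pivot position: 5

After partitioning with pivot 24, the array becomes [11, 5, 18, 24, 13, 24, 30, 30, 35]. The pivot is placed at index 5. All elements to the left of the pivot are <= 24, and all elements to the right are > 24.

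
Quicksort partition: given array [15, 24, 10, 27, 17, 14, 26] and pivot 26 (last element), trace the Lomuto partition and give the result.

Lomuto partition with pivot = 26:

Initial array: [15, 24, 10, 27, 17, 14, 26]

arr[0]=15 <= 26: swap with position 0, array becomes [15, 24, 10, 27, 17, 14, 26]
arr[1]=24 <= 26: swap with position 1, array becomes [15, 24, 10, 27, 17, 14, 26]
arr[2]=10 <= 26: swap with position 2, array becomes [15, 24, 10, 27, 17, 14, 26]
arr[3]=27 > 26: no swap
arr[4]=17 <= 26: swap with position 3, array becomes [15, 24, 10, 17, 27, 14, 26]
arr[5]=14 <= 26: swap with position 4, array becomes [15, 24, 10, 17, 14, 27, 26]

Place pivot at position 5: [15, 24, 10, 17, 14, 26, 27]
Pivot position: 5

After partitioning with pivot 26, the array becomes [15, 24, 10, 17, 14, 26, 27]. The pivot is placed at index 5. All elements to the left of the pivot are <= 26, and all elements to the right are > 26.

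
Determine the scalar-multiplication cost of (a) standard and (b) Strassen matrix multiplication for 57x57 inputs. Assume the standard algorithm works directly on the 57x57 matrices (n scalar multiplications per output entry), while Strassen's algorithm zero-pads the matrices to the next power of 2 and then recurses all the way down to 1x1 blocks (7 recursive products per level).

Matrix multiplication for 57x57 matrices:

Strassen's algorithm requires power-of-2 dimensions. Pad 57x57 to 64x64 (next power of 2).

Standard algorithm: 57^3 = 185193 multiplications
Strassen's algorithm: 7^(log2(64)) = 7^6 = 117649 multiplications
Savings: 185193 - 117649 = 67544 multiplications

Standard: 185193 multiplications (57^3). Strassen: 117649 multiplications (7^6, after padding to 64x64). Strassen reduces 8 recursive multiplications to 7 at each level.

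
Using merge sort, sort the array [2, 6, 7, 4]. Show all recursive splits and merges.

Merge sort trace:

Split: [2, 6, 7, 4] -> [2, 6] and [7, 4]
  Split: [2, 6] -> [2] and [6]
  Merge: [2] + [6] -> [2, 6]
  Split: [7, 4] -> [7] and [4]
  Merge: [7] + [4] -> [4, 7]
Merge: [2, 6] + [4, 7] -> [2, 4, 6, 7]

Final sorted array: [2, 4, 6, 7]

The merge sort proceeds by recursively splitting the array and merging sorted halves.
After all merges, the sorted array is [2, 4, 6, 7].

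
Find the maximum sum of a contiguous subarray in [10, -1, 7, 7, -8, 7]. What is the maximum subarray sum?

Using Kadane's algorithm on [10, -1, 7, 7, -8, 7]:

Scanning through the array:
Position 1 (value -1): max_ending_here = 9, max_so_far = 10
Position 2 (value 7): max_ending_here = 16, max_so_far = 16
Position 3 (value 7): max_ending_here = 23, max_so_far = 23
Position 4 (value -8): max_ending_here = 15, max_so_far = 23
Position 5 (value 7): max_ending_here = 22, max_so_far = 23

Maximum subarray: [10, -1, 7, 7]
Maximum sum: 23

The maximum subarray is [10, -1, 7, 7] with sum 23. This subarray runs from index 0 to index 3.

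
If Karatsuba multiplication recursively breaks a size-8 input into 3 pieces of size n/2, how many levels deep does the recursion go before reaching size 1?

For divide and conquer with division factor 2:

Problem sizes at each level:
Level 0: 8
Level 1: 4
Level 2: 2
Level 3: 1

The root is level 0 and the size-1 base case is level 3 (the tree spans levels 0 through 3, i.e. 4 levels counting the root), so the depth is the number of divisions: log_2(8) = 3

The recursion tree depth is log_2(8) = 3. At each level, the problem size is divided by 2, so it takes 3 divisions to reduce to a base case of size 1. The algorithm makes 3 recursive calls at each level.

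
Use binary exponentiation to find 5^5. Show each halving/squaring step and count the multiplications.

Computing 5^5 by squaring (build up from 5^1; each line after the first costs one multiplication):

5^1 = 5
5^2 = (5^1)^2 = 5^2 = 25
5^4 = (5^2)^2 = 25^2 = 625
5^5 = 5 * 5^4 = 5 * 625 = 3125

Result: 3125
Multiplications needed: 3 (3 lines after 5^1)

5^5 = 3125. Using exponentiation by squaring, this requires 3 multiplications. The key idea: if the exponent is even, square the half-power; if odd, multiply by the base once.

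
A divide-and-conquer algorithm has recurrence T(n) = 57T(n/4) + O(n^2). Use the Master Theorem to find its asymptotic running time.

Master Theorem for T(n) = 57T(n/4) + O(n^2):

a = 57, b = 4, c = 2
log_b(a) = log_4(57) = 2.9164

Case 1: c = 2 < log_4(57) = 2.9164
T(n) = O(n^(log_4 57))

For T(n) = 57T(n/4) + O(n^2): log_4(57) = 2.9164. This is Case 1 of the Master Theorem (c < log_b(a), work dominated by leaves), giving O(n^(log_4 57)).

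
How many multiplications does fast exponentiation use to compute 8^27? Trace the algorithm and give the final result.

Computing 8^27 by squaring (build up from 8^1; each line after the first costs one multiplication):

8^1 = 8
8^2 = (8^1)^2 = 8^2 = 64
8^3 = 8 * 8^2 = 8 * 64 = 512
8^6 = (8^3)^2 = 512^2 = 262144
8^12 = (8^6)^2 = 262144^2 = 68719476736
8^13 = 8 * 8^12 = 8 * 68719476736 = 549755813888
8^26 = (8^13)^2 = 549755813888^2 = 302231454903657293676544
8^27 = 8 * 8^26 = 8 * 302231454903657293676544 = 2417851639229258349412352

Result: 2417851639229258349412352
Multiplications needed: 7 (7 lines after 8^1)

8^27 = 2417851639229258349412352. Using exponentiation by squaring, this requires 7 multiplications. The key idea: if the exponent is even, square the half-power; if odd, multiply by the base once.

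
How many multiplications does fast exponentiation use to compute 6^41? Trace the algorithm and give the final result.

Computing 6^41 by squaring (build up from 6^1; each line after the first costs one multiplication):

6^1 = 6
6^2 = (6^1)^2 = 6^2 = 36
6^4 = (6^2)^2 = 36^2 = 1296
6^5 = 6 * 6^4 = 6 * 1296 = 7776
6^10 = (6^5)^2 = 7776^2 = 60466176
6^20 = (6^10)^2 = 60466176^2 = 3656158440062976
6^40 = (6^20)^2 = 3656158440062976^2 = 13367494538843734067838845976576
6^41 = 6 * 6^40 = 6 * 13367494538843734067838845976576 = 80204967233062404407033075859456

Result: 80204967233062404407033075859456
Multiplications needed: 7 (7 lines after 6^1)

6^41 = 80204967233062404407033075859456. Using exponentiation by squaring, this requires 7 multiplications. The key idea: if the exponent is even, square the half-power; if odd, multiply by the base once.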